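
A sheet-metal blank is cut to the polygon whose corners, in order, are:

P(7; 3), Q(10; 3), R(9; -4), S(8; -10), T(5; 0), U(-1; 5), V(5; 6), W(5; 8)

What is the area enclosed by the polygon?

60.5

Apply the surveyor's formula: 2A = Σ (x_i·y_{i+1} − x_{i+1}·y_i), indices taken mod 8.
P→Q: (7)(3) − (10)(3) = -9
Q→R: (10)(-4) − (9)(3) = -67
R→S: (9)(-10) − (8)(-4) = -58
S→T: (8)(0) − (5)(-10) = 50
T→U: (5)(5) − (-1)(0) = 25
U→V: (-1)(6) − (5)(5) = -31
V→W: (5)(8) − (5)(6) = 10
W→P: (5)(3) − (7)(8) = -41
Σ = -121
Area = |Σ|/2 = 60.5.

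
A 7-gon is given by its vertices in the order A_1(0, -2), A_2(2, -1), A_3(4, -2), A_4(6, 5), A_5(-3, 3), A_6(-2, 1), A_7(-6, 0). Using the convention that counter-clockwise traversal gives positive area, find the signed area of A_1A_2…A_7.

45

Apply the shoelace formula: 2A = Σ (x_i·y_{i+1} − x_{i+1}·y_i), indices taken mod 7.
Σ = (4) + (0) + (32) + (33) + (3) + (6) + (12) = 90
Signed area = Σ/2 = 45 (positive ⇒ counter-clockwise traversal).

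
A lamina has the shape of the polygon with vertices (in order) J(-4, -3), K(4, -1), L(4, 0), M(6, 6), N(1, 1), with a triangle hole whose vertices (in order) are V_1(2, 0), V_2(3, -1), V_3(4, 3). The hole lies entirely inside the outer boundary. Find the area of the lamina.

20

Outer boundary:
J→K: (-4)(-1) − (4)(-3) = 16
K→L: (4)(0) − (4)(-1) = 4
L→M: (4)(6) − (6)(0) = 24
M→N: (6)(1) − (1)(6) = 0
N→J: (1)(-3) − (-4)(1) = 1
Σ = 45
Area = |Σ|/2 = 22.5.
Hole:
V_1→V_2: (2)(-1) − (3)(0) = -2
V_2→V_3: (3)(3) − (4)(-1) = 13
V_3→V_1: (4)(0) − (2)(3) = -6
Σ = 5
Area = |Σ|/2 = 2.5.
Net area = 22.5 − 2.5 = 20.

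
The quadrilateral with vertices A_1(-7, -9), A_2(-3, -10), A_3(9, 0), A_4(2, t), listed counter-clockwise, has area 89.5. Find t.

The doubled signed area Σ (x_i y_{i+1} − x_{i+1} y_i) is linear in t.
With t=0 it equals 115; the coefficient of t is 16 (from the two edges through A_4).
So 16·t + 115 = 2·89.5 = 179 ⇒ t = 4.

4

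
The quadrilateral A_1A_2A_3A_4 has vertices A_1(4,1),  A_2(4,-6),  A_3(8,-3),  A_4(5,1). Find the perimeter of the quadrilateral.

|A_1A_2| = √((0)² + (-7)²) = √49 = 7
|A_2A_3| = √((4)² + (3)²) = √25 = 5
|A_3A_4| = √((-3)² + (4)²) = √25 = 5
|A_4A_1| = √((-1)² + (0)²) = √1 = 1
Perimeter = 7 + 5 + 5 + 1 = 18.

18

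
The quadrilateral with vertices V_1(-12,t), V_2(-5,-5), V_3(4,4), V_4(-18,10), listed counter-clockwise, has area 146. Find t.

0

The doubled signed area Σ (x_i y_{i+1} − x_{i+1} y_i) is linear in t.
With t=0 it equals 292; the coefficient of t is -13 (from the two edges through V_1).
So -13·t + 292 = 2·146 = 292 ⇒ t = 0.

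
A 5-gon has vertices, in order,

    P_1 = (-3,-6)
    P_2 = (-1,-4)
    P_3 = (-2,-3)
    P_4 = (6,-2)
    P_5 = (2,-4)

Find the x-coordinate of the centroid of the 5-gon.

19/21

Apply the shoelace (surveyor's) formula. First the cross-terms c_i = x_i·y_{i+1} − x_{i+1}·y_i:
  6, -5, 22, -20, -24  ⇒  2A = -21, A = -10.5.
Then Σ (x_i + x_{i+1})·c_i = -57, so x̄ = -57 / (6·(-10.5)) = 19/21.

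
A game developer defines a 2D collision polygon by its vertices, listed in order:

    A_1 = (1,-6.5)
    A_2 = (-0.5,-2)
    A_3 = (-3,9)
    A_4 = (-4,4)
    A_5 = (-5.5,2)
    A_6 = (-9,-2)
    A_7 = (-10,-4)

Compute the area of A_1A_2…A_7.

Apply the surveyor's formula: 2A = Σ (x_i·y_{i+1} − x_{i+1}·y_i), indices taken mod 7.
Σ = (-5.25) + (-10.5) + (24) + (14) + (29) + (16) + (69) = 136.25
Area = |Σ|/2 = 68.125.

68.125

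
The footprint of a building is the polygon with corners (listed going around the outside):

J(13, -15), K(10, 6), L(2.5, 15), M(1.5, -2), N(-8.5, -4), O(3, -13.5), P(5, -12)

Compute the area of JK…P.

Apply the shoelace (surveyor's) formula: 2A = Σ (x_i·y_{i+1} − x_{i+1}·y_i), indices taken mod 7.
Σ = (228) + (135) + (-27.5) + (-23) + (126.75) + (31.5) + (81) = 551.75
Area = |Σ|/2 = 275.875.

275.875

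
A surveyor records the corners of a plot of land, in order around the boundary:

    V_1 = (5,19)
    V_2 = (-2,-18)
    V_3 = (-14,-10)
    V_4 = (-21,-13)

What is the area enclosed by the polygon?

V_1→V_2: (5)(-18) − (-2)(19) = -52
V_2→V_3: (-2)(-10) − (-14)(-18) = -232
V_3→V_4: (-14)(-13) − (-21)(-10) = -28
V_4→V_1: (-21)(19) − (5)(-13) = -334
Σ = -646
Area = |Σ|/2 = 323.

323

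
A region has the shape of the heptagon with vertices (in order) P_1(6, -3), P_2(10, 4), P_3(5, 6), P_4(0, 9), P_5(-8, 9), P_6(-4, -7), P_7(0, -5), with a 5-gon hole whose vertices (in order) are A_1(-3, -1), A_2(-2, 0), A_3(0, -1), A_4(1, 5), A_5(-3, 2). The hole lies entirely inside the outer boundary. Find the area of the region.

Outer boundary:
P_1→P_2: (6)(4) − (10)(-3) = 54
P_2→P_3: (10)(6) − (5)(4) = 40
P_3→P_4: (5)(9) − (0)(6) = 45
P_4→P_5: (0)(9) − (-8)(9) = 72
P_5→P_6: (-8)(-7) − (-4)(9) = 92
P_6→P_7: (-4)(-5) − (0)(-7) = 20
P_7→P_1: (0)(-3) − (6)(-5) = 30
Σ = 353
Area = |Σ|/2 = 176.5.
Hole:
A_1→A_2: (-3)(0) − (-2)(-1) = -2
A_2→A_3: (-2)(-1) − (0)(0) = 2
A_3→A_4: (0)(5) − (1)(-1) = 1
A_4→A_5: (1)(2) − (-3)(5) = 17
A_5→A_1: (-3)(-1) − (-3)(2) = 9
Σ = 27
Area = |Σ|/2 = 13.5.
Net area = 176.5 − 13.5 = 163.

163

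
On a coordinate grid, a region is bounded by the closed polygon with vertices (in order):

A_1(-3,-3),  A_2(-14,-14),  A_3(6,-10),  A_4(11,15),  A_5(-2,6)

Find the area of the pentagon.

272

Apply Gauss's area formula: 2A = Σ (x_i·y_{i+1} − x_{i+1}·y_i), indices taken mod 5.
Σ = (0) + (224) + (200) + (96) + (24) = 544
Area = |Σ|/2 = 272.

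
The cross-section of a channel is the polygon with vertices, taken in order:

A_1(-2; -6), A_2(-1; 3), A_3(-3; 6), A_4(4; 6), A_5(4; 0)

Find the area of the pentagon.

49.5

Apply the surveyor's formula: 2A = Σ (x_i·y_{i+1} − x_{i+1}·y_i), indices taken mod 5.
Σ = (-12) + (3) + (-42) + (-24) + (-24) = -99
Area = |Σ|/2 = 49.5.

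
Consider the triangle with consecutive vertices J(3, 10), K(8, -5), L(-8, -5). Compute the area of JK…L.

Apply Gauss's area formula: 2A = Σ (x_i·y_{i+1} − x_{i+1}·y_i), indices taken mod 3.
J→K: (3)(-5) − (8)(10) = -95
K→L: (8)(-5) − (-8)(-5) = -80
L→J: (-8)(10) − (3)(-5) = -65
Σ = -240
Area = |Σ|/2 = 120.

120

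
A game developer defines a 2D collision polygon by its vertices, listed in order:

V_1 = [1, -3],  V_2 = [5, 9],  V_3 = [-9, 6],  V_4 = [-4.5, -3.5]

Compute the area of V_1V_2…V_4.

105.25

Σ = (24) + (111) + (58.5) + (17) = 210.5
Area = |Σ|/2 = 105.25.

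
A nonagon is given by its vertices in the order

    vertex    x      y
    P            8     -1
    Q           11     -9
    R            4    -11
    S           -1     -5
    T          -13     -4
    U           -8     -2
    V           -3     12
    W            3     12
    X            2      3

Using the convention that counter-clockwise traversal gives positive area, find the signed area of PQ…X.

-229.5

Apply Gauss's area formula: 2A = Σ (x_i·y_{i+1} − x_{i+1}·y_i), indices taken mod 9.
Σ = (-61) + (-85) + (-31) + (-61) + (-6) + (-102) + (-72) + (-15) + (-26) = -459
Signed area = Σ/2 = -229.5 (negative ⇒ clockwise traversal).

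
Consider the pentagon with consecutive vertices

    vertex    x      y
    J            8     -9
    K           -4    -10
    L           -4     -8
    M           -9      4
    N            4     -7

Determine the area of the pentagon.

Apply the shoelace (surveyor's) formula: 2A = Σ (x_i·y_{i+1} − x_{i+1}·y_i), indices taken mod 5.
Σ = (-116) + (-8) + (-88) + (47) + (20) = -145
Area = |Σ|/2 = 72.5.

72.5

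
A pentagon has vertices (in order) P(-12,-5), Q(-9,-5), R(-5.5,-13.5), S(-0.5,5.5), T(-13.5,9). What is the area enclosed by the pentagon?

158.625

Apply the shoelace formula: 2A = Σ (x_i·y_{i+1} − x_{i+1}·y_i), indices taken mod 5.
P→Q: (-12)(-5) − (-9)(-5) = 15
Q→R: (-9)(-13.5) − (-5.5)(-5) = 94
R→S: (-5.5)(5.5) − (-0.5)(-13.5) = -37
S→T: (-0.5)(9) − (-13.5)(5.5) = 69.75
T→P: (-13.5)(-5) − (-12)(9) = 175.5
Σ = 317.25
Area = |Σ|/2 = 158.625.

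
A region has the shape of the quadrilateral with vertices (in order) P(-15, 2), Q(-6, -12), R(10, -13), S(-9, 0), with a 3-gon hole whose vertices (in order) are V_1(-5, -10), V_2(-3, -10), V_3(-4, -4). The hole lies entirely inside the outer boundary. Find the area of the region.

Outer boundary:
Σ = (192) + (198) + (-117) + (-18) = 255
Area = |Σ|/2 = 127.5.
Hole:
Apply the surveyor's formula: 2A = Σ (x_i·y_{i+1} − x_{i+1}·y_i), indices taken mod 3.
Σ = (20) + (-28) + (20) = 12
Area = |Σ|/2 = 6.
Net area = 127.5 − 6 = 121.5.

121.5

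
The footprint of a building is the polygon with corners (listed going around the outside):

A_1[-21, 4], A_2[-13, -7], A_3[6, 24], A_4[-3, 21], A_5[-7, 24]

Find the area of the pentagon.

339

Apply the surveyor's formula: 2A = Σ (x_i·y_{i+1} − x_{i+1}·y_i), indices taken mod 5.
Σ = (199) + (-270) + (198) + (75) + (476) = 678
Area = |Σ|/2 = 339.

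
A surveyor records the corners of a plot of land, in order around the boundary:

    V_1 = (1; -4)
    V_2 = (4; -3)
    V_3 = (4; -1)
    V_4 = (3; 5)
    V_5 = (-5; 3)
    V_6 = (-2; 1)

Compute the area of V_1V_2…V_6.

Apply Gauss's area formula: 2A = Σ (x_i·y_{i+1} − x_{i+1}·y_i), indices taken mod 6.
Cross-terms: 13, 8, 23, 34, 1, 7  ⇒  Σ = 86
Area = |Σ|/2 = 43.

43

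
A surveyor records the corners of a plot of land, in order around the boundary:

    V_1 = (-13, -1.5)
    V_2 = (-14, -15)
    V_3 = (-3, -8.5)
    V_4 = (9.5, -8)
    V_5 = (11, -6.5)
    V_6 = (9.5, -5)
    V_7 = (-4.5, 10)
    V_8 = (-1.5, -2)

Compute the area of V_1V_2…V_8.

229.25

Apply the surveyor's formula: 2A = Σ (x_i·y_{i+1} − x_{i+1}·y_i), indices taken mod 8.
V_1→V_2: (-13)(-15) − (-14)(-1.5) = 174
V_2→V_3: (-14)(-8.5) − (-3)(-15) = 74
V_3→V_4: (-3)(-8) − (9.5)(-8.5) = 104.75
V_4→V_5: (9.5)(-6.5) − (11)(-8) = 26.25
V_5→V_6: (11)(-5) − (9.5)(-6.5) = 6.75
V_6→V_7: (9.5)(10) − (-4.5)(-5) = 72.5
V_7→V_8: (-4.5)(-2) − (-1.5)(10) = 24
V_8→V_1: (-1.5)(-1.5) − (-13)(-2) = -23.75
Σ = 458.5
Area = |Σ|/2 = 229.25.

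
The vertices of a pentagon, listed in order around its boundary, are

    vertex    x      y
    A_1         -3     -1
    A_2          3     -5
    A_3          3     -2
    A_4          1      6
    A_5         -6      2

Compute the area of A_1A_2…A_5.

A_1→A_2: (-3)(-5) − (3)(-1) = 18
A_2→A_3: (3)(-2) − (3)(-5) = 9
A_3→A_4: (3)(6) − (1)(-2) = 20
A_4→A_5: (1)(2) − (-6)(6) = 38
A_5→A_1: (-6)(-1) − (-3)(2) = 12
Σ = 97
Area = |Σ|/2 = 48.5.

48.5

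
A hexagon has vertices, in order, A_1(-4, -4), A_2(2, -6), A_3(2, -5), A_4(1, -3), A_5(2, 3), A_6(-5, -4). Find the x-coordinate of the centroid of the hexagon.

Apply the shoelace (surveyor's) formula. First the cross-terms c_i = x_i·y_{i+1} − x_{i+1}·y_i:
  32, 2, -1, 9, 7, 4  ⇒  2A = 53, A = 26.5.
Then Σ (x_i + x_{i+1})·c_i = -89, so x̄ = -89 / (6·26.5) = -89/159.

-89/159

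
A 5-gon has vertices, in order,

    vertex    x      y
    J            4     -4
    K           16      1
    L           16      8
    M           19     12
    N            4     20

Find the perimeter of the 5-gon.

66

|JK| = √((12)² + (5)²) = √169 = 13
|KL| = √((0)² + (7)²) = √49 = 7
|LM| = √((3)² + (4)²) = √25 = 5
|MN| = √((-15)² + (8)²) = √289 = 17
|NJ| = √((0)² + (-24)²) = √576 = 24
Perimeter = 13 + 7 + 5 + 17 + 24 = 66.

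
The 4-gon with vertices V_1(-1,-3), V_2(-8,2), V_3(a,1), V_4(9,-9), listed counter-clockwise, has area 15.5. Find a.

The doubled signed area Σ (x_i y_{i+1} − x_{i+1} y_i) is linear in a.
With a=0 it equals -79; the coefficient of a is -11 (from the two edges through V_3).
So -11·a + -79 = 2·15.5 = 31 ⇒ a = -10.

-10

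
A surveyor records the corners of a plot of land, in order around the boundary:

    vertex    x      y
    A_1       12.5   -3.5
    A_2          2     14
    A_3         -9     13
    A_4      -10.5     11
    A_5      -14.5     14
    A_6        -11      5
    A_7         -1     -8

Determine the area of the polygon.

331

Apply the shoelace formula: 2A = Σ (x_i·y_{i+1} − x_{i+1}·y_i), indices taken mod 7.
Σ = (182) + (152) + (37.5) + (12.5) + (81.5) + (93) + (103.5) = 662
Area = |Σ|/2 = 331.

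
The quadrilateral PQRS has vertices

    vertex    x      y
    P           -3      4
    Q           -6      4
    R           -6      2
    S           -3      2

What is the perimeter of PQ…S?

|PQ| = √((-3)² + (0)²) = √9 = 3
|QR| = √((0)² + (-2)²) = √4 = 2
|RS| = √((3)² + (0)²) = √9 = 3
|SP| = √((0)² + (2)²) = √4 = 2
Perimeter = 3 + 2 + 3 + 2 = 10.

10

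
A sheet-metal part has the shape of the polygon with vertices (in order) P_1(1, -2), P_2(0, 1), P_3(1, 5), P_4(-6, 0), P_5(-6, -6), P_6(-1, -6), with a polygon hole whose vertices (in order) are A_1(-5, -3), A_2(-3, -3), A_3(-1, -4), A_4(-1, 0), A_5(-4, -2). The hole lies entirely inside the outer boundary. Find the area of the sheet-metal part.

44.5

Outer boundary:
Apply the shoelace formula: 2A = Σ (x_i·y_{i+1} − x_{i+1}·y_i), indices taken mod 6.
Cross-terms: 1, -1, 30, 36, 30, 8  ⇒  Σ = 104
Area = |Σ|/2 = 52.
Hole:
Apply Gauss's area formula: 2A = Σ (x_i·y_{i+1} − x_{i+1}·y_i), indices taken mod 5.
Σ = (6) + (9) + (-4) + (2) + (2) = 15
Area = |Σ|/2 = 7.5.
Net area = 52 − 7.5 = 44.5.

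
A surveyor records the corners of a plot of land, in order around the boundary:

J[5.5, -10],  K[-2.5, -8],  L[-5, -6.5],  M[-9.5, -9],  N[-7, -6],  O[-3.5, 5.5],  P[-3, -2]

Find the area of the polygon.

Σ = (-69) + (-23.75) + (-16.75) + (-6) + (-59.5) + (23.5) + (41) = -110.5
Area = |Σ|/2 = 55.25.

55.25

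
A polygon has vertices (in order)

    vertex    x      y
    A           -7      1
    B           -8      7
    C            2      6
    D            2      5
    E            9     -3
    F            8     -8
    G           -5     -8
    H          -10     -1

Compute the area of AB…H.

200

Apply the shoelace (surveyor's) formula: 2A = Σ (x_i·y_{i+1} − x_{i+1}·y_i), indices taken mod 8.
Σ = (-41) + (-62) + (-2) + (-51) + (-48) + (-104) + (-75) + (-17) = -400
Area = |Σ|/2 = 200.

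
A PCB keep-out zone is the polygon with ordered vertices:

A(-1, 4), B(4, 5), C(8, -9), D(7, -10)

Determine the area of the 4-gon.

48

Apply Gauss's area formula: 2A = Σ (x_i·y_{i+1} − x_{i+1}·y_i), indices taken mod 4.
A→B: (-1)(5) − (4)(4) = -21
B→C: (4)(-9) − (8)(5) = -76
C→D: (8)(-10) − (7)(-9) = -17
D→A: (7)(4) − (-1)(-10) = 18
Σ = -96
Area = |Σ|/2 = 48.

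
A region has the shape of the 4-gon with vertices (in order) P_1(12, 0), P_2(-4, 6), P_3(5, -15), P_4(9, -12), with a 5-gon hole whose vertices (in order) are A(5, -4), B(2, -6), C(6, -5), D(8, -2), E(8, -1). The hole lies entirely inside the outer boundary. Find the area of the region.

154

Outer boundary:
Apply the shoelace (surveyor's) formula: 2A = Σ (x_i·y_{i+1} − x_{i+1}·y_i), indices taken mod 4.
P_1→P_2: (12)(6) − (-4)(0) = 72
P_2→P_3: (-4)(-15) − (5)(6) = 30
P_3→P_4: (5)(-12) − (9)(-15) = 75
P_4→P_1: (9)(0) − (12)(-12) = 144
Σ = 321
Area = |Σ|/2 = 160.5.
Hole:
Σ = (-22) + (26) + (28) + (8) + (-27) = 13
Area = |Σ|/2 = 6.5.
Net area = 160.5 − 6.5 = 154.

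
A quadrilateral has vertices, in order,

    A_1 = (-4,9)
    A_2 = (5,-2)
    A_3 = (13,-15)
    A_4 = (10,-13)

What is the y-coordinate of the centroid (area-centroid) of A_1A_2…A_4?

Apply the shoelace formula. First the cross-terms c_i = x_i·y_{i+1} − x_{i+1}·y_i:
  -37, -49, -19, 38  ⇒  2A = -67, A = -33.5.
Then Σ (y_i + y_{i+1})·c_i = 954, so ȳ = 954 / (6·(-33.5)) = -318/67.

-318/67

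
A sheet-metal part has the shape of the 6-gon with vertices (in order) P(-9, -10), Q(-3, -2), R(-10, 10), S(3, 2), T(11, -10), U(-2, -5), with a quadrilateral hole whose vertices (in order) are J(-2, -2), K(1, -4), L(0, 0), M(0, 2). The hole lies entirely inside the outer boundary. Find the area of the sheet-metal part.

125

Outer boundary:
Apply the shoelace formula: 2A = Σ (x_i·y_{i+1} − x_{i+1}·y_i), indices taken mod 6.
Σ = (-12) + (-50) + (-50) + (-52) + (-75) + (-25) = -264
Area = |Σ|/2 = 132.
Hole:
Apply Gauss's area formula: 2A = Σ (x_i·y_{i+1} − x_{i+1}·y_i), indices taken mod 4.
Σ = (10) + (0) + (0) + (4) = 14
Area = |Σ|/2 = 7.
Net area = 132 − 7 = 125.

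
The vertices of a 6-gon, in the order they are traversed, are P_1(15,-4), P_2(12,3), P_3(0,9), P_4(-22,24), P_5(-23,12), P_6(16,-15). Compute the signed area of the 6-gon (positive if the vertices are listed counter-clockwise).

500.5

Apply the surveyor's formula: 2A = Σ (x_i·y_{i+1} − x_{i+1}·y_i), indices taken mod 6.
Cross-terms: 93, 108, 198, 288, 153, 161  ⇒  Σ = 1001
Signed area = Σ/2 = 500.5 (positive ⇒ counter-clockwise traversal).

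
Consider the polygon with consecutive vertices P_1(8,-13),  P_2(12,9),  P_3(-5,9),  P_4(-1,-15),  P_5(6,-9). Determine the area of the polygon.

279

Apply the shoelace formula: 2A = Σ (x_i·y_{i+1} − x_{i+1}·y_i), indices taken mod 5.
Σ = (228) + (153) + (84) + (99) + (-6) = 558
Area = |Σ|/2 = 279.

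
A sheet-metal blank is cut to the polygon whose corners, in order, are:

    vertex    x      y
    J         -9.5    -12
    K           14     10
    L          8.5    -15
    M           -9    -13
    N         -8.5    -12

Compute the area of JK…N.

J→K: (-9.5)(10) − (14)(-12) = 73
K→L: (14)(-15) − (8.5)(10) = -295
L→M: (8.5)(-13) − (-9)(-15) = -245.5
M→N: (-9)(-12) − (-8.5)(-13) = -2.5
N→J: (-8.5)(-12) − (-9.5)(-12) = -12
Σ = -482
Area = |Σ|/2 = 241.

241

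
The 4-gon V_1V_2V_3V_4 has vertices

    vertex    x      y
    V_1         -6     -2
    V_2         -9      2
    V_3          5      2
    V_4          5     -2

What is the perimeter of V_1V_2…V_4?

|V_1V_2| = √((-3)² + (4)²) = √25 = 5
|V_2V_3| = √((14)² + (0)²) = √196 = 14
|V_3V_4| = √((0)² + (-4)²) = √16 = 4
|V_4V_1| = √((-11)² + (0)²) = √121 = 11
Perimeter = 5 + 14 + 4 + 11 = 34.

34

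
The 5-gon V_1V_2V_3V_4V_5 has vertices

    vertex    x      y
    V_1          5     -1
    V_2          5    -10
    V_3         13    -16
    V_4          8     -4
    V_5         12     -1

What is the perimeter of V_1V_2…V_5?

44

|V_1V_2| = √((0)² + (-9)²) = √81 = 9
|V_2V_3| = √((8)² + (-6)²) = √100 = 10
|V_3V_4| = √((-5)² + (12)²) = √169 = 13
|V_4V_5| = √((4)² + (3)²) = √25 = 5
|V_5V_1| = √((-7)² + (0)²) = √49 = 7
Perimeter = 9 + 10 + 13 + 5 + 7 = 44.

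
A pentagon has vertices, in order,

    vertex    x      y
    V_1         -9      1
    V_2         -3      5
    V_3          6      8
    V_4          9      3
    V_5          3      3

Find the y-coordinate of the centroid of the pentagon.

Apply the surveyor's formula. First the cross-terms c_i = x_i·y_{i+1} − x_{i+1}·y_i:
  -42, -54, -54, 18, 30  ⇒  2A = -102, A = -51.
Then Σ (y_i + y_{i+1})·c_i = -1320, so ȳ = -1320 / (6·(-51)) = 220/51.

220/51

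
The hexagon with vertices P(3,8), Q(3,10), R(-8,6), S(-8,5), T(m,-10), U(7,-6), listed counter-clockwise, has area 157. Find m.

Write out the shoelace sum; only the two edges meeting at T involve m:
2·Area = [((-8)·(-10) − m·5) + (m·(-6) − 7·(-10))] + 186
       = -11·m + 336 = 314
⇒ m = 2.

2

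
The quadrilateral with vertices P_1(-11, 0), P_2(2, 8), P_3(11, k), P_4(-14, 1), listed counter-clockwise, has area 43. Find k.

Write out the shoelace sum; only the two edges meeting at P_3 involve k:
2·Area = [(2·k − 11·8) + (11·1 − (-14)·k)] + -77
       = 16·k + -154 = 86
⇒ k = 15.

15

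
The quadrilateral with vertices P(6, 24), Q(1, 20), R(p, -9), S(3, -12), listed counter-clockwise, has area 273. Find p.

-9

The doubled signed area Σ (x_i y_{i+1} − x_{i+1} y_i) is linear in p.
With p=0 it equals 258; the coefficient of p is -32 (from the two edges through R).
So -32·p + 258 = 2·273 = 546 ⇒ p = -9.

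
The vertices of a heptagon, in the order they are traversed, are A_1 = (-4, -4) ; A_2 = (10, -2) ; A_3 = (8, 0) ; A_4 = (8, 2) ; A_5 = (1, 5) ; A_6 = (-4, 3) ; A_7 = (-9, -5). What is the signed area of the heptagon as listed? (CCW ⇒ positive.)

102

Apply the shoelace (surveyor's) formula: 2A = Σ (x_i·y_{i+1} − x_{i+1}·y_i), indices taken mod 7.
Cross-terms: 48, 16, 16, 38, 23, 47, 16  ⇒  Σ = 204
Signed area = Σ/2 = 102 (positive ⇒ counter-clockwise traversal).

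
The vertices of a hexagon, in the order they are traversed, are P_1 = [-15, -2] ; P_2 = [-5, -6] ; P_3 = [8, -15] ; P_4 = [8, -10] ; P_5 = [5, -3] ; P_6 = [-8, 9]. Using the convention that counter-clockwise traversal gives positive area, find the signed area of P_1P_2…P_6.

Σ = (80) + (123) + (40) + (26) + (21) + (151) = 441
Signed area = Σ/2 = 220.5 (positive ⇒ counter-clockwise traversal).

220.5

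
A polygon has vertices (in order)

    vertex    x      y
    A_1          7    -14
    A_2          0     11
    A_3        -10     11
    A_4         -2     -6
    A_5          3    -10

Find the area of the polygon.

167.5

Apply Gauss's area formula: 2A = Σ (x_i·y_{i+1} − x_{i+1}·y_i), indices taken mod 5.
Cross-terms: 77, 110, 82, 38, 28  ⇒  Σ = 335
Area = |Σ|/2 = 167.5.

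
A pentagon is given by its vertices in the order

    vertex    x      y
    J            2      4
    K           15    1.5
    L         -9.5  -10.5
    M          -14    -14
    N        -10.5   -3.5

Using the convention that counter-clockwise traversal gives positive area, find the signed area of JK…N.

Σ = (-57) + (-143.25) + (-14) + (-98) + (-35) = -347.25
Signed area = Σ/2 = -173.625 (negative ⇒ clockwise traversal).

-173.625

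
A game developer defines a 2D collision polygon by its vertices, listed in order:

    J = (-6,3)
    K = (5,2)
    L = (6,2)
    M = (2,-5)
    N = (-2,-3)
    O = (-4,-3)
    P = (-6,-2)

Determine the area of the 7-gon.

Cross-terms: -27, -2, -34, -16, -6, -10, -30  ⇒  Σ = -125
Area = |Σ|/2 = 62.5.

62.5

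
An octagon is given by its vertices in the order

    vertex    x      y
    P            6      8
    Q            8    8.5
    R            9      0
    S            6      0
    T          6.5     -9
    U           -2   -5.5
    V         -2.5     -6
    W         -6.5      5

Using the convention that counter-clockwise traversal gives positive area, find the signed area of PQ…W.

Apply the shoelace formula: 2A = Σ (x_i·y_{i+1} − x_{i+1}·y_i), indices taken mod 8.
Σ = (-13) + (-76.5) + (0) + (-54) + (-53.75) + (-1.75) + (-51.5) + (-82) = -332.5
Signed area = Σ/2 = -166.25 (negative ⇒ clockwise traversal).

-166.25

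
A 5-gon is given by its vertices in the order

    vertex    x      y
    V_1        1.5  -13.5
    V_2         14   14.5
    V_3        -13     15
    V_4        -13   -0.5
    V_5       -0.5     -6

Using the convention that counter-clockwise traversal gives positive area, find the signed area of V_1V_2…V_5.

Cross-terms: 210.75, 398.5, 201.5, 77.75, 15.75  ⇒  Σ = 904.25
Signed area = Σ/2 = 452.125 (positive ⇒ counter-clockwise traversal).

452.125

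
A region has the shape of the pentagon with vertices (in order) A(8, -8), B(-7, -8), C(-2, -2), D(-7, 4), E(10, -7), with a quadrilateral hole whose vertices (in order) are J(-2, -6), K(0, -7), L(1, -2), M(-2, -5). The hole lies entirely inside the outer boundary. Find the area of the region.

Outer boundary:
Apply the shoelace formula: 2A = Σ (x_i·y_{i+1} − x_{i+1}·y_i), indices taken mod 5.
Cross-terms: -120, -2, -22, 9, -24  ⇒  Σ = -159
Area = |Σ|/2 = 79.5.
Hole:
Apply Gauss's area formula: 2A = Σ (x_i·y_{i+1} − x_{i+1}·y_i), indices taken mod 4.
J→K: (-2)(-7) − (0)(-6) = 14
K→L: (0)(-2) − (1)(-7) = 7
L→M: (1)(-5) − (-2)(-2) = -9
M→J: (-2)(-6) − (-2)(-5) = 2
Σ = 14
Area = |Σ|/2 = 7.
Net area = 79.5 − 7 = 72.5.

72.5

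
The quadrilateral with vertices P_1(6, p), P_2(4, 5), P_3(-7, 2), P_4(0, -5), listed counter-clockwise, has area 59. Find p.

5

The doubled signed area Σ (x_i y_{i+1} − x_{i+1} y_i) is linear in p.
With p=0 it equals 138; the coefficient of p is -4 (from the two edges through P_1).
So -4·p + 138 = 2·59 = 118 ⇒ p = 5.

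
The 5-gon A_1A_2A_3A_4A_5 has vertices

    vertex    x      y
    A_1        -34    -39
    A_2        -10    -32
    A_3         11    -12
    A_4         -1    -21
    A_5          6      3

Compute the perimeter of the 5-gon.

152

|A_1A_2| = √((24)² + (7)²) = √625 = 25
|A_2A_3| = √((21)² + (20)²) = √841 = 29
|A_3A_4| = √((-12)² + (-9)²) = √225 = 15
|A_4A_5| = √((7)² + (24)²) = √625 = 25
|A_5A_1| = √((-40)² + (-42)²) = √3364 = 58
Perimeter = 25 + 29 + 15 + 25 + 58 = 152.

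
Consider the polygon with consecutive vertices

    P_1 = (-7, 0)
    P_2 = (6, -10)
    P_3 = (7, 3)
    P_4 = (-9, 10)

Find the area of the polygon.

P_1→P_2: (-7)(-10) − (6)(0) = 70
P_2→P_3: (6)(3) − (7)(-10) = 88
P_3→P_4: (7)(10) − (-9)(3) = 97
P_4→P_1: (-9)(0) − (-7)(10) = 70
Σ = 325
Area = |Σ|/2 = 162.5.

162.5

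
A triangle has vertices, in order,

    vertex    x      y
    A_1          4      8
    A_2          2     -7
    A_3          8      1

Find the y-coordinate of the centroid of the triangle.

2/3

Apply the shoelace (surveyor's) formula. First the cross-terms c_i = x_i·y_{i+1} − x_{i+1}·y_i:
  -44, 58, 60  ⇒  2A = 74, A = 37.
Then Σ (y_i + y_{i+1})·c_i = 148, so ȳ = 148 / (6·37) = 2/3.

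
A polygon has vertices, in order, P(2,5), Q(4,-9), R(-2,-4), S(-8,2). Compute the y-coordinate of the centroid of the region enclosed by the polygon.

-179/228

Apply the shoelace formula. First the cross-terms c_i = x_i·y_{i+1} − x_{i+1}·y_i:
  -38, -34, -36, -44  ⇒  2A = -152, A = -76.
Then Σ (y_i + y_{i+1})·c_i = 358, so ȳ = 358 / (6·(-76)) = -179/228.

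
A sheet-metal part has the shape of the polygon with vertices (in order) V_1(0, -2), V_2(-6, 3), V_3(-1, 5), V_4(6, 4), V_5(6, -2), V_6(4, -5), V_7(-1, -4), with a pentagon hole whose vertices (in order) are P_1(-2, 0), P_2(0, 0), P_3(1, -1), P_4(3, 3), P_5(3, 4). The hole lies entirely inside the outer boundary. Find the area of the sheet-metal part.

66.5

Outer boundary:
Apply Gauss's area formula: 2A = Σ (x_i·y_{i+1} − x_{i+1}·y_i), indices taken mod 7.
Σ = (-12) + (-27) + (-34) + (-36) + (-22) + (-21) + (2) = -150
Area = |Σ|/2 = 75.
Hole:
Apply the surveyor's formula: 2A = Σ (x_i·y_{i+1} − x_{i+1}·y_i), indices taken mod 5.
Σ = (0) + (0) + (6) + (3) + (8) = 17
Area = |Σ|/2 = 8.5.
Net area = 75 − 8.5 = 66.5.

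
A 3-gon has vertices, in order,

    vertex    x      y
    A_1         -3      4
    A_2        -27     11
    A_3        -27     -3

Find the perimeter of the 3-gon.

|A_1A_2| = √((-24)² + (7)²) = √625 = 25
|A_2A_3| = √((0)² + (-14)²) = √196 = 14
|A_3A_1| = √((24)² + (7)²) = √625 = 25
Perimeter = 25 + 14 + 25 = 64.

64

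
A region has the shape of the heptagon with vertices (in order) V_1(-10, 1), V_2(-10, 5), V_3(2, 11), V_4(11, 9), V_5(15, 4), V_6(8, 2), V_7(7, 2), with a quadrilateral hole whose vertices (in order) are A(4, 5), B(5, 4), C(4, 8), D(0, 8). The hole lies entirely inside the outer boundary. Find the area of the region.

156

Outer boundary:
Apply Gauss's area formula: 2A = Σ (x_i·y_{i+1} − x_{i+1}·y_i), indices taken mod 7.
Cross-terms: -40, -120, -103, -91, -2, 2, 27  ⇒  Σ = -327
Area = |Σ|/2 = 163.5.
Hole:
Σ = (-9) + (24) + (32) + (-32) = 15
Area = |Σ|/2 = 7.5.
Net area = 163.5 − 7.5 = 156.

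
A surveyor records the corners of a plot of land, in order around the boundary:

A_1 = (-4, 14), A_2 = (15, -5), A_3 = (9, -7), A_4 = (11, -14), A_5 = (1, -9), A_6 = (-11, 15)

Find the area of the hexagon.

281

Apply the shoelace (surveyor's) formula: 2A = Σ (x_i·y_{i+1} − x_{i+1}·y_i), indices taken mod 6.
A_1→A_2: (-4)(-5) − (15)(14) = -190
A_2→A_3: (15)(-7) − (9)(-5) = -60
A_3→A_4: (9)(-14) − (11)(-7) = -49
A_4→A_5: (11)(-9) − (1)(-14) = -85
A_5→A_6: (1)(15) − (-11)(-9) = -84
A_6→A_1: (-11)(14) − (-4)(15) = -94
Σ = -562
Area = |Σ|/2 = 281.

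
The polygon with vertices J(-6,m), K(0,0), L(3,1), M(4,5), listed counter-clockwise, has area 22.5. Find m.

Write out the shoelace sum; only the two edges meeting at J involve m:
2·Area = [(4·m − (-6)·5) + ((-6)·0 − 0·m)] + 11
       = 4·m + 41 = 45
⇒ m = 1.

1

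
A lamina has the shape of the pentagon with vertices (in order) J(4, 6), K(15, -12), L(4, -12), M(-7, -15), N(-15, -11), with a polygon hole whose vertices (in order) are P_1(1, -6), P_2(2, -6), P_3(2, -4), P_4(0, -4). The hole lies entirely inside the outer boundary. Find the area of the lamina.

Outer boundary:
Apply the shoelace (surveyor's) formula: 2A = Σ (x_i·y_{i+1} − x_{i+1}·y_i), indices taken mod 5.
Σ = (-138) + (-132) + (-144) + (-148) + (-46) = -608
Area = |Σ|/2 = 304.
Hole:
Apply the shoelace (surveyor's) formula: 2A = Σ (x_i·y_{i+1} − x_{i+1}·y_i), indices taken mod 4.
P_1→P_2: (1)(-6) − (2)(-6) = 6
P_2→P_3: (2)(-4) − (2)(-6) = 4
P_3→P_4: (2)(-4) − (0)(-4) = -8
P_4→P_1: (0)(-6) − (1)(-4) = 4
Σ = 6
Area = |Σ|/2 = 3.
Net area = 304 − 3 = 301.

301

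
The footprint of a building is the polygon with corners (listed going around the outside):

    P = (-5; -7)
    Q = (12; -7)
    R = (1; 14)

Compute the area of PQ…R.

Σ = (119) + (175) + (63) = 357
Area = |Σ|/2 = 178.5.

178.5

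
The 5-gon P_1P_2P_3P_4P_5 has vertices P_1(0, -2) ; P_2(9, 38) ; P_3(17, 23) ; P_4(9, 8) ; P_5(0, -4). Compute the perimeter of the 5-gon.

|P_1P_2| = √((9)² + (40)²) = √1681 = 41
|P_2P_3| = √((8)² + (-15)²) = √289 = 17
|P_3P_4| = √((-8)² + (-15)²) = √289 = 17
|P_4P_5| = √((-9)² + (-12)²) = √225 = 15
|P_5P_1| = √((0)² + (2)²) = √4 = 2
Perimeter = 41 + 17 + 17 + 15 + 2 = 92.

92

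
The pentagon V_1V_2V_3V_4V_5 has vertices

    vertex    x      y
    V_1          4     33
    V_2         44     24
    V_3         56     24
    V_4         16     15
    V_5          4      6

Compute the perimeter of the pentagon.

136

|V_1V_2| = √((40)² + (-9)²) = √1681 = 41
|V_2V_3| = √((12)² + (0)²) = √144 = 12
|V_3V_4| = √((-40)² + (-9)²) = √1681 = 41
|V_4V_5| = √((-12)² + (-9)²) = √225 = 15
|V_5V_1| = √((0)² + (27)²) = √729 = 27
Perimeter = 41 + 12 + 41 + 15 + 27 = 136.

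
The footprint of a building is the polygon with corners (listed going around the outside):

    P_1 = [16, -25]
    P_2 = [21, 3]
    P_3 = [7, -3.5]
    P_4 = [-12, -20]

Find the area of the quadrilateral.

458.25

Apply the shoelace (surveyor's) formula: 2A = Σ (x_i·y_{i+1} − x_{i+1}·y_i), indices taken mod 4.
Cross-terms: 573, -94.5, -182, 620  ⇒  Σ = 916.5
Area = |Σ|/2 = 458.25.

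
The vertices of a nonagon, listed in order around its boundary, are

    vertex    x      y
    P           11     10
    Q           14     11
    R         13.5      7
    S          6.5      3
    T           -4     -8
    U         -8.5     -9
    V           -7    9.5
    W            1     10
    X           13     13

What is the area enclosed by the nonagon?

Cross-terms: -19, -50.5, -5, -40, -32, -143.75, -79.5, -117, -13  ⇒  Σ = -499.75
Area = |Σ|/2 = 249.875.

249.875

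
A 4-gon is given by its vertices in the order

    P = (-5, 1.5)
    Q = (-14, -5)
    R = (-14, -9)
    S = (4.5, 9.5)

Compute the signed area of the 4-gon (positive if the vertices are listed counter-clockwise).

Apply the shoelace formula: 2A = Σ (x_i·y_{i+1} − x_{i+1}·y_i), indices taken mod 4.
Σ = (46) + (56) + (-92.5) + (54.25) = 63.75
Signed area = Σ/2 = 31.875 (positive ⇒ counter-clockwise traversal).

31.875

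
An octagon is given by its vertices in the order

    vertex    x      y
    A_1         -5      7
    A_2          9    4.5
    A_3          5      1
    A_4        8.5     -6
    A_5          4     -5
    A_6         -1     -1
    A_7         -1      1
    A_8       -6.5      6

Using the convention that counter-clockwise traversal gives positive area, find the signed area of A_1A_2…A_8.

Apply the surveyor's formula: 2A = Σ (x_i·y_{i+1} − x_{i+1}·y_i), indices taken mod 8.
Σ = (-85.5) + (-13.5) + (-38.5) + (-18.5) + (-9) + (-2) + (0.5) + (-15.5) = -182
Signed area = Σ/2 = -91 (negative ⇒ clockwise traversal).

-91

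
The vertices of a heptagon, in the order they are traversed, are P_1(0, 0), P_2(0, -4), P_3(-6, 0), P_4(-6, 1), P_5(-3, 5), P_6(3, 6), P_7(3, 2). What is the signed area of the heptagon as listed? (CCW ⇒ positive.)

Apply Gauss's area formula: 2A = Σ (x_i·y_{i+1} − x_{i+1}·y_i), indices taken mod 7.
Σ = (0) + (-24) + (-6) + (-27) + (-33) + (-12) + (0) = -102
Signed area = Σ/2 = -51 (negative ⇒ clockwise traversal).

-51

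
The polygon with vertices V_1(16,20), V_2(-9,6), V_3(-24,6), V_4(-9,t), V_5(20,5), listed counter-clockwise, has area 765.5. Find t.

Write out the shoelace sum; only the two edges meeting at V_4 involve t:
2·Area = [((-24)·t − (-9)·6) + ((-9)·5 − 20·t)] + 686
       = -44·t + 695 = 1531
⇒ t = -19.

-19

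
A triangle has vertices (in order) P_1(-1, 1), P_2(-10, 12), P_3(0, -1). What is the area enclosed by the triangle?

Cross-terms: -2, 10, -1  ⇒  Σ = 7
Area = |Σ|/2 = 3.5.

3.5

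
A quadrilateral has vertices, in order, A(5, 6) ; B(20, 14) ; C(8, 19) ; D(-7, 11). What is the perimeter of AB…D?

|AB| = √((15)² + (8)²) = √289 = 17
|BC| = √((-12)² + (5)²) = √169 = 13
|CD| = √((-15)² + (-8)²) = √289 = 17
|DA| = √((12)² + (-5)²) = √169 = 13
Perimeter = 17 + 13 + 17 + 13 = 60.

60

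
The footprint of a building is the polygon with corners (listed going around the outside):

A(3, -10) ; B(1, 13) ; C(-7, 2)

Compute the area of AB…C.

103

Apply Gauss's area formula: 2A = Σ (x_i·y_{i+1} − x_{i+1}·y_i), indices taken mod 3.
A→B: (3)(13) − (1)(-10) = 49
B→C: (1)(2) − (-7)(13) = 93
C→A: (-7)(-10) − (3)(2) = 64
Σ = 206
Area = |Σ|/2 = 103.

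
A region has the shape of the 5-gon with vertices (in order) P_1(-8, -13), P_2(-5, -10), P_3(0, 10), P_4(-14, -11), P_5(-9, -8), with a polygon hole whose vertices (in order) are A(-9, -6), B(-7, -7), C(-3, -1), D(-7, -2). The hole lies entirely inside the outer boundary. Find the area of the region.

70.5

Outer boundary:
Apply Gauss's area formula: 2A = Σ (x_i·y_{i+1} − x_{i+1}·y_i), indices taken mod 5.
P_1→P_2: (-8)(-10) − (-5)(-13) = 15
P_2→P_3: (-5)(10) − (0)(-10) = -50
P_3→P_4: (0)(-11) − (-14)(10) = 140
P_4→P_5: (-14)(-8) − (-9)(-11) = 13
P_5→P_1: (-9)(-13) − (-8)(-8) = 53
Σ = 171
Area = |Σ|/2 = 85.5.
Hole:
Apply the surveyor's formula: 2A = Σ (x_i·y_{i+1} − x_{i+1}·y_i), indices taken mod 4.
A→B: (-9)(-7) − (-7)(-6) = 21
B→C: (-7)(-1) − (-3)(-7) = -14
C→D: (-3)(-2) − (-7)(-1) = -1
D→A: (-7)(-6) − (-9)(-2) = 24
Σ = 30
Area = |Σ|/2 = 15.
Net area = 85.5 − 15 = 70.5.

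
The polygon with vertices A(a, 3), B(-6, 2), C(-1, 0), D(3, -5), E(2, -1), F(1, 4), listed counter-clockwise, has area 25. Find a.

-3

Write out the shoelace sum; only the two edges meeting at A involve a:
2·Area = [(1·3 − a·4) + (a·2 − (-6)·3)] + 23
       = -2·a + 44 = 50
⇒ a = -3.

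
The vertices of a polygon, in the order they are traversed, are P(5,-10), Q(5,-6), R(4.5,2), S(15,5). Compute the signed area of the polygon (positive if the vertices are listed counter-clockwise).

-62.75

Apply the shoelace (surveyor's) formula: 2A = Σ (x_i·y_{i+1} − x_{i+1}·y_i), indices taken mod 4.
Σ = (20) + (37) + (-7.5) + (-175) = -125.5
Signed area = Σ/2 = -62.75 (negative ⇒ clockwise traversal).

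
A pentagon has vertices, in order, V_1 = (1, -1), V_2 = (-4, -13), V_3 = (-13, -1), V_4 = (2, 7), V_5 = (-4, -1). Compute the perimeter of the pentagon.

60

|V_1V_2| = √((-5)² + (-12)²) = √169 = 13
|V_2V_3| = √((-9)² + (12)²) = √225 = 15
|V_3V_4| = √((15)² + (8)²) = √289 = 17
|V_4V_5| = √((-6)² + (-8)²) = √100 = 10
|V_5V_1| = √((5)² + (0)²) = √25 = 5
Perimeter = 13 + 15 + 17 + 10 + 5 = 60.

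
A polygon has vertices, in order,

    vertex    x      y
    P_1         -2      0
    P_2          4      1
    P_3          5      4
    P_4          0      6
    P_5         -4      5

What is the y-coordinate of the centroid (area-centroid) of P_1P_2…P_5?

667/219

Apply Gauss's area formula. First the cross-terms c_i = x_i·y_{i+1} − x_{i+1}·y_i:
  -2, 11, 30, 24, 10  ⇒  2A = 73, A = 36.5.
Then Σ (y_i + y_{i+1})·c_i = 667, so ȳ = 667 / (6·36.5) = 667/219.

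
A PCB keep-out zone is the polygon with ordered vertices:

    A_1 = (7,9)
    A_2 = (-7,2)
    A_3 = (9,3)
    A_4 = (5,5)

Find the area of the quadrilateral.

Apply the surveyor's formula: 2A = Σ (x_i·y_{i+1} − x_{i+1}·y_i), indices taken mod 4.
Cross-terms: 77, -39, 30, 10  ⇒  Σ = 78
Area = |Σ|/2 = 39.

39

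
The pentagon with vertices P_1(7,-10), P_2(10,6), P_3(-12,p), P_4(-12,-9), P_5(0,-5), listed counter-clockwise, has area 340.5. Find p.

12

Write out the shoelace sum; only the two edges meeting at P_3 involve p:
2·Area = [(10·p − (-12)·6) + ((-12)·(-9) − (-12)·p)] + 237
       = 22·p + 417 = 681
⇒ p = 12.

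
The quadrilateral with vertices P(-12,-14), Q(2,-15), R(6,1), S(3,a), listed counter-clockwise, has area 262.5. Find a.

The doubled signed area Σ (x_i y_{i+1} − x_{i+1} y_i) is linear in a.
With a=0 it equals 255; the coefficient of a is 18 (from the two edges through S).
So 18·a + 255 = 2·262.5 = 525 ⇒ a = 15.

15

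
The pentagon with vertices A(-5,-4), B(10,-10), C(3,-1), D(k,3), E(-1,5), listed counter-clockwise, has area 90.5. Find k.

Write out the shoelace sum; only the two edges meeting at D involve k:
2·Area = [(3·3 − k·(-1)) + (k·5 − (-1)·3)] + 139
       = 6·k + 151 = 181
⇒ k = 5.

5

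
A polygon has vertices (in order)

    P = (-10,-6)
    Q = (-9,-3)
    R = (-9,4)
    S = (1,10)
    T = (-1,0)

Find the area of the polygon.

82.5

Apply the surveyor's formula: 2A = Σ (x_i·y_{i+1} − x_{i+1}·y_i), indices taken mod 5.
Σ = (-24) + (-63) + (-94) + (10) + (6) = -165
Area = |Σ|/2 = 82.5.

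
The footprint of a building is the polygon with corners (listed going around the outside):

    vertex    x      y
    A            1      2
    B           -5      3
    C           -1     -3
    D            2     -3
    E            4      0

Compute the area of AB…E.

30

Apply the shoelace (surveyor's) formula: 2A = Σ (x_i·y_{i+1} − x_{i+1}·y_i), indices taken mod 5.
A→B: (1)(3) − (-5)(2) = 13
B→C: (-5)(-3) − (-1)(3) = 18
C→D: (-1)(-3) − (2)(-3) = 9
D→E: (2)(0) − (4)(-3) = 12
E→A: (4)(2) − (1)(0) = 8
Σ = 60
Area = |Σ|/2 = 30.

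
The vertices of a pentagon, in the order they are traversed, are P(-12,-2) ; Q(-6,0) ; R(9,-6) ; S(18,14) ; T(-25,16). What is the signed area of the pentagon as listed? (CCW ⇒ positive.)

Cross-terms: -12, 36, 234, 638, 242  ⇒  Σ = 1138
Signed area = Σ/2 = 569 (positive ⇒ counter-clockwise traversal).

569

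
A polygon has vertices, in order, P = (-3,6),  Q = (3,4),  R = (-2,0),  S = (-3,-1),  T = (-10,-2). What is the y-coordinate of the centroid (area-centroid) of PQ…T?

29/15

Apply the shoelace (surveyor's) formula. First the cross-terms c_i = x_i·y_{i+1} − x_{i+1}·y_i:
  -30, 8, 2, -4, -66  ⇒  2A = -90, A = -45.
Then Σ (y_i + y_{i+1})·c_i = -522, so ȳ = -522 / (6·(-45)) = 29/15.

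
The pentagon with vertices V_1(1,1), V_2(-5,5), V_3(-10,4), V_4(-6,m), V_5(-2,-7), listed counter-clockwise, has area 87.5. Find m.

Write out the shoelace sum; only the two edges meeting at V_4 involve m:
2·Area = [((-10)·m − (-6)·4) + ((-6)·(-7) − (-2)·m)] + 45
       = -8·m + 111 = 175
⇒ m = -8.

-8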